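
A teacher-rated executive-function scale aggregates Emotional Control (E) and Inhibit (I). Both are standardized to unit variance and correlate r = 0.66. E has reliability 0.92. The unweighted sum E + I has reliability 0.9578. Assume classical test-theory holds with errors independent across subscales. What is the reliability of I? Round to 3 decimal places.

0.940

Var(E+I) = 2 + 2·0.66 = 3.320.
True-score variance = ρ_E + ρ_I + 2·0.66, so 0.9578 = (0.92 + ρ_I + 1.32) / 3.320.
ρ_I = 0.9578·3.320 − 0.92 − 1.32 = 0.940.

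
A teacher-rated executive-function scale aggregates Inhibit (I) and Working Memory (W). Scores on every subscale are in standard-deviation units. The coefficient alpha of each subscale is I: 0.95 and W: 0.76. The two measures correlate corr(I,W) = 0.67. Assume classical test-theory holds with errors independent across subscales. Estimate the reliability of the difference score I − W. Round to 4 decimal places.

0.5606

Var(I−W) = 1 + 1 − 2·0.67 = 2 − 1.34 = 0.66.
Under uncorrelated errors the observed covariances equal the true-score covariances, so only the own-variance terms attenuate.
True-score variance = [0.95 + 0.76] − 1.34 = 1.71 − 1.34 = 0.37.
Reliability = 0.37 / 0.66 = 0.5606.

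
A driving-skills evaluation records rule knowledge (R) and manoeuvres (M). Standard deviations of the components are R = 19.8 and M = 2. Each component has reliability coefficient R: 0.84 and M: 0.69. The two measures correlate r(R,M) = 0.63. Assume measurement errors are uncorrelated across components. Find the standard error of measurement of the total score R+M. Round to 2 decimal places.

Var(total) = 396.04 + 49.896 = 445.936.
True-score variance = 332.074 + 49.896 = 381.97, so reliability = 0.8566.
Error variance = 445.936 − 381.97 = 63.9664; SEM = √63.9664 = 8.00.

8.00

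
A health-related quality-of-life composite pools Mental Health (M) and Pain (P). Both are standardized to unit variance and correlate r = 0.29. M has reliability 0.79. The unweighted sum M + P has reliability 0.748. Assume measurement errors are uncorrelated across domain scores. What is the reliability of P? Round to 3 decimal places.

0.560

Var(M+P) = 2 + 2·0.29 = 2.580.
True-score variance = ρ_M + ρ_P + 2·0.29, so 0.748 = (0.79 + ρ_P + 0.58) / 2.580.
ρ_P = 0.748·2.580 − 0.79 − 0.58 = 0.560.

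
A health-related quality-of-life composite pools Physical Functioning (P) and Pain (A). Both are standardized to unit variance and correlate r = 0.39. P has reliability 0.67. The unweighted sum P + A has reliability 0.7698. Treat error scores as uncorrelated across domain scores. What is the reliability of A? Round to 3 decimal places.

Var(P+A) = 2 + 2·0.39 = 2.780.
True-score variance = ρ_P + ρ_A + 2·0.39, so 0.7698 = (0.67 + ρ_A + 0.78) / 2.780.
ρ_A = 0.7698·2.780 − 0.67 − 0.78 = 0.690.

0.690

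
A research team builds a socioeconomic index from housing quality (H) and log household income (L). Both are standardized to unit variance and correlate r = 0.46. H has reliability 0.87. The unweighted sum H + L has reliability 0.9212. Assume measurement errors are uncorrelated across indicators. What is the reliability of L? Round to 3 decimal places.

Var(H+L) = 2 + 2·0.46 = 2.920.
True-score variance = ρ_H + ρ_L + 2·0.46, so 0.9212 = (0.87 + ρ_L + 0.92) / 2.920.
ρ_L = 0.9212·2.920 − 0.87 − 0.92 = 0.900.

0.900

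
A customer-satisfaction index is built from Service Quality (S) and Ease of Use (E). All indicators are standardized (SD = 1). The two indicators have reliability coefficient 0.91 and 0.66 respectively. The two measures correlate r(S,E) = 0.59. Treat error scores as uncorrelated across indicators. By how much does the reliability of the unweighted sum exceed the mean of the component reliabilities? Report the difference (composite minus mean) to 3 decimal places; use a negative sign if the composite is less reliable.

Var(sum) = 2 + 1.18 = 3.18; true-score variance = 1.57 + 1.18 = 2.75; composite reliability = 0.8648.
Mean component reliability = 0.7850.
Difference = 0.8648 − 0.7850 = 0.080.

0.080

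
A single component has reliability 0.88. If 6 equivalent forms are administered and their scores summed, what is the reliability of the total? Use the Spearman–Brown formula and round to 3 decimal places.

0.978

ρ_k = kρ / (1 + (k−1)ρ) = 6·0.88 / (1 + 5·0.88) = 5.280 / 5.400 = 0.978.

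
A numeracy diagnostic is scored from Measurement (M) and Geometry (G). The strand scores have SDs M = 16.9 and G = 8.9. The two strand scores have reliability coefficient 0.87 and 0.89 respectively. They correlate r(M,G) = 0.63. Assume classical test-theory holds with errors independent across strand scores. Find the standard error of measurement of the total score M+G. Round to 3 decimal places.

6.771

Var(total) = 364.82 + 189.517 = 554.337.
True-score variance = 318.978 + 189.517 = 508.494, so reliability = 0.9173.
Error variance = 554.337 − 508.494 = 45.8424; SEM = √45.8424 = 6.771.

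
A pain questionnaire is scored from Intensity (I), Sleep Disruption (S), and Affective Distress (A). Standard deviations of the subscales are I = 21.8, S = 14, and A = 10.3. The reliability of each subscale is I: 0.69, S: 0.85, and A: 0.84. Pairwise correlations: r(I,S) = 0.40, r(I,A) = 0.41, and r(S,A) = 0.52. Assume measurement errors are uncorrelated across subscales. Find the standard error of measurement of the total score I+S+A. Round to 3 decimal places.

13.918

Var(total) = 777.33 + 578.251 = 1355.58.
True-score variance = 583.631 + 578.251 = 1161.88, so reliability = 0.8571.
Error variance = 1355.58 − 1161.88 = 193.699; SEM = √193.699 = 13.918.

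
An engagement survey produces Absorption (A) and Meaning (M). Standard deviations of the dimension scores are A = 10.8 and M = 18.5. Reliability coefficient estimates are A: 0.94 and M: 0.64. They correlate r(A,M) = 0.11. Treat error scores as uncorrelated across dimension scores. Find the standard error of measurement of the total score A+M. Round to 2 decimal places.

11.41

Var(total) = 458.89 + 43.956 = 502.846.
True-score variance = 328.682 + 43.956 = 372.638, so reliability = 0.7411.
Error variance = 502.846 − 372.638 = 130.208; SEM = √130.208 = 11.41.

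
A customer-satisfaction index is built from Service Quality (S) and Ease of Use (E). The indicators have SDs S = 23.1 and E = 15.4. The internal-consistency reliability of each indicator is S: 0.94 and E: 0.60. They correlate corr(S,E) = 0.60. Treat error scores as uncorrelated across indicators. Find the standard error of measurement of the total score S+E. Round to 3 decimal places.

Var(total) = 770.77 + 426.888 = 1197.66.
True-score variance = 643.889 + 426.888 = 1070.78, so reliability = 0.8941.
Error variance = 1197.66 − 1070.78 = 126.881; SEM = √126.881 = 11.264.

11.264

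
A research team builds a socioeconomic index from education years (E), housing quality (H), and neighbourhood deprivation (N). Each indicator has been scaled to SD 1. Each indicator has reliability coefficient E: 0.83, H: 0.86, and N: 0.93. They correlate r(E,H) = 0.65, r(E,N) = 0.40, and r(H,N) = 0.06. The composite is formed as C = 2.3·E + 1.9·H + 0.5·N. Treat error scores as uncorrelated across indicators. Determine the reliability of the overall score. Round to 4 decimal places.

0.9104

Var(C) = 2.3² + 1.9² + 0.5² + 2·[4.37·0.65 + 1.15·0.40 + 0.95·0.06] = 9.15 + 6.715 = 15.865.
Because errors are independent across components, Cov(Tᵢ,Tⱼ) = Cov(Xᵢ,Xⱼ); the off-diagonal part of the true-score variance is the same as above.
True-score variance = [2.3²·0.83 + 1.9²·0.86 + 0.5²·0.93] + 6.715 = 7.7278 + 6.715 = 14.4428.
Reliability = 14.4428 / 15.865 = 0.9104.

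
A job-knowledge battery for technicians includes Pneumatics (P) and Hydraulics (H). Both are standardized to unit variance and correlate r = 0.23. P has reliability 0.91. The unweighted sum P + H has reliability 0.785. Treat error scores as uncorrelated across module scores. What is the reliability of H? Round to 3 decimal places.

0.561

Var(P+H) = 2 + 2·0.23 = 2.460.
True-score variance = ρ_P + ρ_H + 2·0.23, so 0.785 = (0.91 + ρ_H + 0.46) / 2.460.
ρ_H = 0.785·2.460 − 0.91 − 0.46 = 0.561.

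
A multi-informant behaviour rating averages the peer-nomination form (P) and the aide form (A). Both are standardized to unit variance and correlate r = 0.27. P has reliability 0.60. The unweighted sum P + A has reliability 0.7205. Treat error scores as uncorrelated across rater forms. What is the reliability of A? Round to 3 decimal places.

Var(P+A) = 2 + 2·0.27 = 2.540.
True-score variance = ρ_P + ρ_A + 2·0.27, so 0.7205 = (0.60 + ρ_A + 0.54) / 2.540.
ρ_A = 0.7205·2.540 − 0.60 − 0.54 = 0.690.

0.690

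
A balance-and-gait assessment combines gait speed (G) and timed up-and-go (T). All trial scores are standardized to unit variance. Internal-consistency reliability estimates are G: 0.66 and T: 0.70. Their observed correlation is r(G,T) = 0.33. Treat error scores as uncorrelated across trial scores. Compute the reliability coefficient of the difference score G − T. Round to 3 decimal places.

Var(G−T) = 1 + 1 − 2·0.33 = 2 − 0.66 = 1.34.
With uncorrelated errors the cross-covariances are all true-score covariance, so they carry over unchanged; only the diagonal terms shrink to ρᵢσᵢ².
True-score variance = [0.66 + 0.70] − 0.66 = 1.36 − 0.66 = 0.7.
Reliability = 0.7 / 1.34 = 0.522.

0.522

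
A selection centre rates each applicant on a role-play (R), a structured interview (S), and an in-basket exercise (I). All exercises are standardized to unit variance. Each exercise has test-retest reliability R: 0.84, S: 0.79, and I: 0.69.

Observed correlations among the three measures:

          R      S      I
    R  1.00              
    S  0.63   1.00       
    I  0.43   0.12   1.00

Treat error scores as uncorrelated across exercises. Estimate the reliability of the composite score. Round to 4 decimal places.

Var(R+S+I) = 3 + 2·[0.63 + 0.43 + 0.12] = 3 + 2.36 = 5.36.
With uncorrelated errors the cross-covariances are all true-score covariance, so they carry over unchanged; only the diagonal terms shrink to ρᵢσᵢ².
True-score variance = [0.84 + 0.79 + 0.69] + 2.36 = 2.32 + 2.36 = 4.68.
Reliability = 4.68 / 5.36 = 0.8731.

0.8731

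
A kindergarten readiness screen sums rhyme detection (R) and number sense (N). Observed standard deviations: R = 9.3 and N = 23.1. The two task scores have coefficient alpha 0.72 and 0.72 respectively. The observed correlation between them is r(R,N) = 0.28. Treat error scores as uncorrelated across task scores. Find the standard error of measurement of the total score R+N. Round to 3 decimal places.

13.177

Var(total) = 620.1 + 120.305 = 740.405.
True-score variance = 446.472 + 120.305 = 566.777, so reliability = 0.7655.
Error variance = 740.405 − 566.777 = 173.628; SEM = √173.628 = 13.177.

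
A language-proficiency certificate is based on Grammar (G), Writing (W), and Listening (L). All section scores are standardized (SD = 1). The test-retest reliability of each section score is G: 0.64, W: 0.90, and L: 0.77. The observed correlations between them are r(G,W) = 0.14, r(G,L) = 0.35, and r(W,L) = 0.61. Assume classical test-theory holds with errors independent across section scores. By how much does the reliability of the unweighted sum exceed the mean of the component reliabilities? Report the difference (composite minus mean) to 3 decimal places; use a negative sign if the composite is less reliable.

0.097

Var(sum) = 3 + 2.2 = 5.2; true-score variance = 2.31 + 2.2 = 4.51; composite reliability = 0.8673.
Mean component reliability = 0.7700.
Difference = 0.8673 − 0.7700 = 0.097.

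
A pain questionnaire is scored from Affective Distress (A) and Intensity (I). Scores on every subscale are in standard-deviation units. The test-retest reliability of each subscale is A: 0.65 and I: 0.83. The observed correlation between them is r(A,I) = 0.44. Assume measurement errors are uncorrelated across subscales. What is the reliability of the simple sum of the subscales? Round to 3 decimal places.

Var(A+I) = 2 + 2·[0.44] = 2 + 0.88 = 2.88.
Under uncorrelated errors the observed covariances equal the true-score covariances, so only the own-variance terms attenuate.
True-score variance = [0.65 + 0.83] + 0.88 = 1.48 + 0.88 = 2.36.
Reliability = 2.36 / 2.88 = 0.819.

0.819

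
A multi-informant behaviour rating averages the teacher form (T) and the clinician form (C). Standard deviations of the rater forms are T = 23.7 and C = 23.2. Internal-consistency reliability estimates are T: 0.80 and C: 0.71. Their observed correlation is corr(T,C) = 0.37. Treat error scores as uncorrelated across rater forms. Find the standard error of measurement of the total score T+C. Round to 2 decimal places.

16.38

Var(total) = 1099.93 + 406.882 = 1506.81.
True-score variance = 831.502 + 406.882 = 1238.38, so reliability = 0.8219.
Error variance = 1506.81 − 1238.38 = 268.428; SEM = √268.428 = 16.38.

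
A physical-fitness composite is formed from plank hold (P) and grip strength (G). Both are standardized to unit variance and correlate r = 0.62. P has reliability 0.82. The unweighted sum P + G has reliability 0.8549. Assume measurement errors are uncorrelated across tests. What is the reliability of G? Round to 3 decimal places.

0.710

Var(P+G) = 2 + 2·0.62 = 3.240.
True-score variance = ρ_P + ρ_G + 2·0.62, so 0.8549 = (0.82 + ρ_G + 1.24) / 3.240.
ρ_G = 0.8549·3.240 − 0.82 − 1.24 = 0.710.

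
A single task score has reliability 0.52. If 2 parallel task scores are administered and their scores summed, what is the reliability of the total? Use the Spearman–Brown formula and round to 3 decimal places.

0.684

ρ_k = kρ / (1 + (k−1)ρ) = 2·0.52 / (1 + 1·0.52) = 1.040 / 1.520 = 0.684.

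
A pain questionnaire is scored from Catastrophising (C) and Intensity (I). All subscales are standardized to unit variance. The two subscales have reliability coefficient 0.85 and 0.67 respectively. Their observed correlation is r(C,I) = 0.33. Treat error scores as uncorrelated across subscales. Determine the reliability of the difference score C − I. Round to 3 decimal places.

Var(C−I) = 1 + 1 − 2·0.33 = 2 − 0.66 = 1.34.
Under uncorrelated errors the observed covariances equal the true-score covariances, so only the own-variance terms attenuate.
True-score variance = [0.85 + 0.67] − 0.66 = 1.52 − 0.66 = 0.86.
Reliability = 0.86 / 1.34 = 0.642.

0.642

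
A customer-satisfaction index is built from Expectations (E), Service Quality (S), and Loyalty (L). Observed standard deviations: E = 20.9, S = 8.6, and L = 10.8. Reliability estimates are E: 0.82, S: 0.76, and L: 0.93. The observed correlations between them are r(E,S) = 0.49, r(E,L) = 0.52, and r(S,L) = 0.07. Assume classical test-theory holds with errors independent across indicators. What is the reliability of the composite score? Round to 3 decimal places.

Var(E+S+L) = 20.9² + 8.6² + 10.8² + 2·[20.9·8.6·0.49 + 20.9·10.8·0.52 + 8.6·10.8·0.07] = 627.41 + 423.897 = 1051.31.
With uncorrelated errors the cross-covariances are all true-score covariance, so they carry over unchanged; only the diagonal terms shrink to ρᵢσᵢ².
True-score variance = [20.9²·0.82 + 8.6²·0.76 + 10.8²·0.93] + 423.897 = 522.869 + 423.897 = 946.766.
Reliability = 946.766 / 1051.31 = 0.901.

0.901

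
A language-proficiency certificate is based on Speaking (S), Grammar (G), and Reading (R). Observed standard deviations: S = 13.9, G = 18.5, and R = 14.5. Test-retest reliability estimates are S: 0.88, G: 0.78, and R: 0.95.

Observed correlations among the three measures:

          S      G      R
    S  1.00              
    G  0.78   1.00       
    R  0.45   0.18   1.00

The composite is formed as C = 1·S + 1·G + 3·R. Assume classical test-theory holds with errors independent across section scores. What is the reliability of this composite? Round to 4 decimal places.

0.9473

Var(C) = 13.9² + 18.5² + 3²·14.5² + 2·[13.9·18.5·0.78 + 3·13.9·14.5·0.45 + 3·18.5·14.5·0.18] = 2427.71 + 1235.05 = 3662.76.
Under uncorrelated errors the observed covariances equal the true-score covariances, so only the own-variance terms attenuate.
True-score variance = [13.9²·0.88 + 18.5²·0.78 + 3²·14.5²·0.95] + 1235.05 = 2234.62 + 1235.05 = 3469.67.
Reliability = 3469.67 / 3662.76 = 0.9473.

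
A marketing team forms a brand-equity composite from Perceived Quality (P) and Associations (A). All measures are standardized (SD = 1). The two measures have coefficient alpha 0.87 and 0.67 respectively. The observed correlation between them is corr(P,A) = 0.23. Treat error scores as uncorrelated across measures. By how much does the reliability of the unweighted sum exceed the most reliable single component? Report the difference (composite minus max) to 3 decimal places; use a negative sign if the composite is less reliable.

Var(sum) = 2 + 0.46 = 2.46; true-score variance = 1.54 + 0.46 = 2; composite reliability = 0.8130.
Max component reliability = 0.8700.
Difference = 0.8130 − 0.8700 = -0.057.

-0.057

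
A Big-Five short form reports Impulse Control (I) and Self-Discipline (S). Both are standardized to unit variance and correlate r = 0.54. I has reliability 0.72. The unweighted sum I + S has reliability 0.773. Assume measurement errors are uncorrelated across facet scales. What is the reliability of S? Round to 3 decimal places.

0.581

Var(I+S) = 2 + 2·0.54 = 3.080.
True-score variance = ρ_I + ρ_S + 2·0.54, so 0.773 = (0.72 + ρ_S + 1.08) / 3.080.
ρ_S = 0.773·3.080 − 0.72 − 1.08 = 0.581.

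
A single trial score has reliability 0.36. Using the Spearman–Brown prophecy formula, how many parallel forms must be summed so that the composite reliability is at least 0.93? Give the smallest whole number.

24

k ≥ ρ*(1−ρ₁)/(ρ₁(1−ρ*)) = 0.93·0.64 / (0.36·0.07) = 23.619.
Smallest integer k = 24.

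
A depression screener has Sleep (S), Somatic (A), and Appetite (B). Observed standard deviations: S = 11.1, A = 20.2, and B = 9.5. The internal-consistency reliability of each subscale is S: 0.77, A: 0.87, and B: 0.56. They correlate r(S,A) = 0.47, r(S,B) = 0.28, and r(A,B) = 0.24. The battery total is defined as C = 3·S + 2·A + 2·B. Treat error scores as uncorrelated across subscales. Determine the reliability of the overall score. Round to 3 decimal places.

0.877

Var(C) = 3²·11.1² + 2²·20.2² + 2²·9.5² + 2·[6·11.1·20.2·0.47 + 6·11.1·9.5·0.28 + 4·20.2·9.5·0.24] = 3102.05 + 1987.36 = 5089.41.
With uncorrelated errors the cross-covariances are all true-score covariance, so they carry over unchanged; only the diagonal terms shrink to ρᵢσᵢ².
True-score variance = [3²·11.1²·0.77 + 2²·20.2²·0.87 + 2²·9.5²·0.56] + 1987.36 = 2475.98 + 1987.36 = 4463.35.
Reliability = 4463.35 / 5089.41 = 0.877.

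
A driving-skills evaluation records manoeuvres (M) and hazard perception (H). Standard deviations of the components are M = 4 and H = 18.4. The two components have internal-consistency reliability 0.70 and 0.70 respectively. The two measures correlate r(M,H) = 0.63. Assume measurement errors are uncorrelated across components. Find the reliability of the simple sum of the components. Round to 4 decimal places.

Var(M+H) = 4² + 18.4² + 2·[4·18.4·0.63] = 354.56 + 92.736 = 447.296.
Because errors are independent across components, Cov(Tᵢ,Tⱼ) = Cov(Xᵢ,Xⱼ); the off-diagonal part of the true-score variance is the same as above.
True-score variance = [4²·0.70 + 18.4²·0.70] + 92.736 = 248.192 + 92.736 = 340.928.
Reliability = 340.928 / 447.296 = 0.7622.

0.7622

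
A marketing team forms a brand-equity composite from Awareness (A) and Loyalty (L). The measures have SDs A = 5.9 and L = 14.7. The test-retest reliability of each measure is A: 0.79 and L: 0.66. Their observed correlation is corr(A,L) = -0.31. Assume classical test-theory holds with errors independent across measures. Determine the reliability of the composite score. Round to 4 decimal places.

0.5902

Var(A+L) = 5.9² + 14.7² + 2·[5.9·14.7·(-0.31)] = 250.9 − 53.7726 = 197.127.
Under uncorrelated errors the observed covariances equal the true-score covariances, so only the own-variance terms attenuate.
True-score variance = [5.9²·0.79 + 14.7²·0.66] − 53.7726 = 170.119 − 53.7726 = 116.347.
Reliability = 116.347 / 197.127 = 0.5902.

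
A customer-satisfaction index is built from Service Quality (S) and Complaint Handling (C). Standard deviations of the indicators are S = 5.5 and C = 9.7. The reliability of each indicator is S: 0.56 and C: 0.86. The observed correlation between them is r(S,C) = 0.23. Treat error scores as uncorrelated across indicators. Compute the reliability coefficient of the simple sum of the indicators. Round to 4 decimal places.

0.8221

Var(S+C) = 5.5² + 9.7² + 2·[5.5·9.7·0.23] = 124.34 + 24.541 = 148.881.
Because errors are independent across components, Cov(Tᵢ,Tⱼ) = Cov(Xᵢ,Xⱼ); the off-diagonal part of the true-score variance is the same as above.
True-score variance = [5.5²·0.56 + 9.7²·0.86] + 24.541 = 97.8574 + 24.541 = 122.398.
Reliability = 122.398 / 148.881 = 0.8221.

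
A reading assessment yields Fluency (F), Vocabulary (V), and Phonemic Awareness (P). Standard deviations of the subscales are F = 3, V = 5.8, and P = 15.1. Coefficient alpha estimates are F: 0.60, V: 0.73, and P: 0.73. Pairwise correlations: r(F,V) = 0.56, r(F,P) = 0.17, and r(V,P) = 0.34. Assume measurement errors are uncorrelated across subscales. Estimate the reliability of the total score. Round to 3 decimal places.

0.797

Var(F+V+P) = 3² + 5.8² + 15.1² + 2·[3·5.8·0.56 + 3·15.1·0.17 + 5.8·15.1·0.34] = 270.65 + 94.4444 = 365.094.
With uncorrelated errors the cross-covariances are all true-score covariance, so they carry over unchanged; only the diagonal terms shrink to ρᵢσᵢ².
True-score variance = [3²·0.60 + 5.8²·0.73 + 15.1²·0.73] + 94.4444 = 196.404 + 94.4444 = 290.849.
Reliability = 290.849 / 365.094 = 0.797.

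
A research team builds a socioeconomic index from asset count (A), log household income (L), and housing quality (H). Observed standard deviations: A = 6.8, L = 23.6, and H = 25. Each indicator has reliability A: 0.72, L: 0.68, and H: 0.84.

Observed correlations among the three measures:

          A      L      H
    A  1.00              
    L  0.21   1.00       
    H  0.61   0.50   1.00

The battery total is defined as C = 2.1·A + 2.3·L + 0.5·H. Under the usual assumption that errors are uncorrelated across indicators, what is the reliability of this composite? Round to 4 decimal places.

Var(C) = 2.1²·6.8² + 2.3²·23.6² + 0.5²·25² + 2·[4.83·6.8·23.6·0.21 + 1.05·6.8·25·0.61 + 1.15·23.6·25·0.50] = 3306.49 + 1221.82 = 4528.31.
Under uncorrelated errors the observed covariances equal the true-score covariances, so only the own-variance terms attenuate.
True-score variance = [2.1²·6.8²·0.72 + 2.3²·23.6²·0.68 + 0.5²·25²·0.84] + 1221.82 = 2281.57 + 1221.82 = 3503.39.
Reliability = 3503.39 / 4528.31 = 0.7737.

0.7737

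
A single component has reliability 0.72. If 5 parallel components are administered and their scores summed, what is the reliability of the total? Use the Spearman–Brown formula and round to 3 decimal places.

ρ_k = kρ / (1 + (k−1)ρ) = 5·0.72 / (1 + 4·0.72) = 3.600 / 3.880 = 0.928.

0.928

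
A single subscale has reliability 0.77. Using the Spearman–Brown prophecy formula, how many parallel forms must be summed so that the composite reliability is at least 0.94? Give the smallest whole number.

5

k ≥ ρ*(1−ρ₁)/(ρ₁(1−ρ*)) = 0.94·0.23 / (0.77·0.06) = 4.680.
Smallest integer k = 5.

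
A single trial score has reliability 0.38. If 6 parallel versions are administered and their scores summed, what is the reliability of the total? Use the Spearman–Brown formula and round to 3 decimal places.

ρ_k = kρ / (1 + (k−1)ρ) = 6·0.38 / (1 + 5·0.38) = 2.280 / 2.900 = 0.786.

0.786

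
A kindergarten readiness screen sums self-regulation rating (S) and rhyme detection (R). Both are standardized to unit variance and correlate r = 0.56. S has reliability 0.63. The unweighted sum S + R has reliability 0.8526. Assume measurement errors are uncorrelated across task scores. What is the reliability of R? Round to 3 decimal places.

Var(S+R) = 2 + 2·0.56 = 3.120.
True-score variance = ρ_S + ρ_R + 2·0.56, so 0.8526 = (0.63 + ρ_R + 1.12) / 3.120.
ρ_R = 0.8526·3.120 − 0.63 − 1.12 = 0.910.

0.910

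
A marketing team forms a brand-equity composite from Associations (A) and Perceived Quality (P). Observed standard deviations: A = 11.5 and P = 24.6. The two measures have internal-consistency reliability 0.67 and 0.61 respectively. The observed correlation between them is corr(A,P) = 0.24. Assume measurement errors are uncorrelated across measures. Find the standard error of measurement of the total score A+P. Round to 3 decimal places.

Var(total) = 737.41 + 135.792 = 873.202.
True-score variance = 457.755 + 135.792 = 593.547, so reliability = 0.6797.
Error variance = 873.202 − 593.547 = 279.655; SEM = √279.655 = 16.723.

16.723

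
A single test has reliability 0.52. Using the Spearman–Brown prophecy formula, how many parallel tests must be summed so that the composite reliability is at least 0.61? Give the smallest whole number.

k ≥ ρ*(1−ρ₁)/(ρ₁(1−ρ*)) = 0.61·0.48 / (0.52·0.39) = 1.444.
Smallest integer k = 2.

2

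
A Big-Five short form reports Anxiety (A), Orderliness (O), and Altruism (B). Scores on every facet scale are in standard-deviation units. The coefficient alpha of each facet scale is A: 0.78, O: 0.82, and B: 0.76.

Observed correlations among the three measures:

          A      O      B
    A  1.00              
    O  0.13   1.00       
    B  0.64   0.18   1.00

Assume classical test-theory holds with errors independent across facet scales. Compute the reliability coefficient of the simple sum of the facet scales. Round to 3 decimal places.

Var(A+O+B) = 3 + 2·[0.13 + 0.64 + 0.18] = 3 + 1.9 = 4.9.
Under uncorrelated errors the observed covariances equal the true-score covariances, so only the own-variance terms attenuate.
True-score variance = [0.78 + 0.82 + 0.76] + 1.9 = 2.36 + 1.9 = 4.26.
Reliability = 4.26 / 4.9 = 0.869.

0.869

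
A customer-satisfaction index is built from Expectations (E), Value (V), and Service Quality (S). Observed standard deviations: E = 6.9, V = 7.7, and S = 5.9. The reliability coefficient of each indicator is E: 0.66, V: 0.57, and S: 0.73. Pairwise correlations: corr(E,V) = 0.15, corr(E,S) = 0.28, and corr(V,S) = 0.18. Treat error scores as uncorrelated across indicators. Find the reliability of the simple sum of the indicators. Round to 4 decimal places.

0.7404

Var(E+V+S) = 6.9² + 7.7² + 5.9² + 2·[6.9·7.7·0.15 + 6.9·5.9·0.28 + 7.7·5.9·0.18] = 141.71 + 55.0914 = 196.801.
Under uncorrelated errors the observed covariances equal the true-score covariances, so only the own-variance terms attenuate.
True-score variance = [6.9²·0.66 + 7.7²·0.57 + 5.9²·0.73] + 55.0914 = 90.6292 + 55.0914 = 145.721.
Reliability = 145.721 / 196.801 = 0.7404.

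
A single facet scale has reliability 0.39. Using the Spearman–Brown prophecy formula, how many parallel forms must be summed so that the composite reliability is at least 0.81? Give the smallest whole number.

k ≥ ρ*(1−ρ₁)/(ρ₁(1−ρ*)) = 0.81·0.61 / (0.39·0.19) = 6.668.
Smallest integer k = 7.

7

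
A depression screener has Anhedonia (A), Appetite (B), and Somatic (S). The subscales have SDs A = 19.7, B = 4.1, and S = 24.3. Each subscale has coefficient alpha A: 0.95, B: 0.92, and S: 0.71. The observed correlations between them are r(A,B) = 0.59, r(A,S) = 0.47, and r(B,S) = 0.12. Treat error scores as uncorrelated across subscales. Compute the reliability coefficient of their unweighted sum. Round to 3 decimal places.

0.877

Var(A+B+S) = 19.7² + 4.1² + 24.3² + 2·[19.7·4.1·0.59 + 19.7·24.3·0.47 + 4.1·24.3·0.12] = 995.39 + 569.207 = 1564.6.
Under uncorrelated errors the observed covariances equal the true-score covariances, so only the own-variance terms attenuate.
True-score variance = [19.7²·0.95 + 4.1²·0.92 + 24.3²·0.71] + 569.207 = 803.399 + 569.207 = 1372.61.
Reliability = 1372.61 / 1564.6 = 0.877.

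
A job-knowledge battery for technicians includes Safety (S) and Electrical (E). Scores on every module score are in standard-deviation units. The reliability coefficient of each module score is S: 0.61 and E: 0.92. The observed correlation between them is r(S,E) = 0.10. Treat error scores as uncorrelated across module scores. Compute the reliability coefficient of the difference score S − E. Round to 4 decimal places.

Var(S−E) = 1 + 1 − 2·0.10 = 2 − 0.2 = 1.8.
With uncorrelated errors the cross-covariances are all true-score covariance, so they carry over unchanged; only the diagonal terms shrink to ρᵢσᵢ².
True-score variance = [0.61 + 0.92] − 0.2 = 1.53 − 0.2 = 1.33.
Reliability = 1.33 / 1.8 = 0.7389.

0.7389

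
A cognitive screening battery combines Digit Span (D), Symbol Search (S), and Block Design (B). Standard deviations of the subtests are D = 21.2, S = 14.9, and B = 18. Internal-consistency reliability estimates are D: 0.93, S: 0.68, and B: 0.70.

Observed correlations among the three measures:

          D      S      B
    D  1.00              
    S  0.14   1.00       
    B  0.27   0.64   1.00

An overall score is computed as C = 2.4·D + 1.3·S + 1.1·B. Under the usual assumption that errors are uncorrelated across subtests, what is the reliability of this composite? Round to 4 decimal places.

Var(C) = 2.4²·21.2² + 1.3²·14.9² + 1.1²·18² + 2·[3.12·21.2·14.9·0.14 + 2.64·21.2·18·0.27 + 1.43·14.9·18·0.64] = 3356.01 + 1310.88 = 4666.89.
Under uncorrelated errors the observed covariances equal the true-score covariances, so only the own-variance terms attenuate.
True-score variance = [2.4²·21.2²·0.93 + 1.3²·14.9²·0.68 + 1.1²·18²·0.70] + 1310.88 = 2937.12 + 1310.88 = 4248.
Reliability = 4248 / 4666.89 = 0.9102.

0.9102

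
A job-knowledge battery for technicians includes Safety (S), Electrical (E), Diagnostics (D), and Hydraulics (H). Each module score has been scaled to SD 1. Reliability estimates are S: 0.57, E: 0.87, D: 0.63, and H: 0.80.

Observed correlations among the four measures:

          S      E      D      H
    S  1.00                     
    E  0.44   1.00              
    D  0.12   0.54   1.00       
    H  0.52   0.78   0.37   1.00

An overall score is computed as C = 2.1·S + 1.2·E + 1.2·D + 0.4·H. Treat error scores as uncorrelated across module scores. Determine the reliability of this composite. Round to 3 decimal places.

Var(C) = 2.1² + 1.2² + 1.2² + 0.4² + 2·[2.52·0.44 + 2.52·0.12 + 0.84·0.52 + 1.44·0.54 + 0.48·0.78 + 0.48·0.37] = 7.45 + 6.3552 = 13.8052.
Because errors are independent across components, Cov(Tᵢ,Tⱼ) = Cov(Xᵢ,Xⱼ); the off-diagonal part of the true-score variance is the same as above.
True-score variance = [2.1²·0.57 + 1.2²·0.87 + 1.2²·0.63 + 0.4²·0.80] + 6.3552 = 4.8017 + 6.3552 = 11.1569.
Reliability = 11.1569 / 13.8052 = 0.808.

0.808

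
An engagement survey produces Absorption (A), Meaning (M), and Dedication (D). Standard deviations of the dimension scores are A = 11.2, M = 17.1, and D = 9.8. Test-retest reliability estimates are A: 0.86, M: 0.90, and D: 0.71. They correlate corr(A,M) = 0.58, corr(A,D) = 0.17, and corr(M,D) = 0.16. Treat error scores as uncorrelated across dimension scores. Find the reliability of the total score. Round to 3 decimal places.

0.910

Var(A+M+D) = 11.2² + 17.1² + 9.8² + 2·[11.2·17.1·0.58 + 11.2·9.8·0.17 + 17.1·9.8·0.16] = 513.89 + 313.107 = 826.997.
Under uncorrelated errors the observed covariances equal the true-score covariances, so only the own-variance terms attenuate.
True-score variance = [11.2²·0.86 + 17.1²·0.90 + 9.8²·0.71] + 313.107 = 439.236 + 313.107 = 752.343.
Reliability = 752.343 / 826.997 = 0.910.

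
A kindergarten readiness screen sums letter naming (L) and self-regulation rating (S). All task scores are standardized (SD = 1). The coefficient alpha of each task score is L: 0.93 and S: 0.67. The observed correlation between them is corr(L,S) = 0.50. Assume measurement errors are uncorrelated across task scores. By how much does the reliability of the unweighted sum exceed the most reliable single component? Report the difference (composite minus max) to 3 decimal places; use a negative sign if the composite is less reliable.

Var(sum) = 2 + 1 = 3; true-score variance = 1.6 + 1 = 2.6; composite reliability = 0.8667.
Max component reliability = 0.9300.
Difference = 0.8667 − 0.9300 = -0.063.

-0.063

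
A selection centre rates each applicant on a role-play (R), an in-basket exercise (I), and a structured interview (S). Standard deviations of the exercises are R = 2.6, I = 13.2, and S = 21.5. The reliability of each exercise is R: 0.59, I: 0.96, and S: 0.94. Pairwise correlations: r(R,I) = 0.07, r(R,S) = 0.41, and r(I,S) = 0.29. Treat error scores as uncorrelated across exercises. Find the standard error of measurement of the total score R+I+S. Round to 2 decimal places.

Var(total) = 643.25 + 215.247 = 858.497.
True-score variance = 605.774 + 215.247 = 821.021, so reliability = 0.9563.
Error variance = 858.497 − 821.021 = 37.4762; SEM = √37.4762 = 6.12.

6.12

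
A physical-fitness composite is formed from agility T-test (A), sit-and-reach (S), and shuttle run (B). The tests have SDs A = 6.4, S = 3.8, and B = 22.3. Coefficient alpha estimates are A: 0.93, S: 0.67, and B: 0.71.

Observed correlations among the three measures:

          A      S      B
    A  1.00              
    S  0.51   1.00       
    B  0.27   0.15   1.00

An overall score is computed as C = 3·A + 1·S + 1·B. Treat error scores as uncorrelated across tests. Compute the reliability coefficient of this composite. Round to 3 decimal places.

Var(C) = 3²·6.4² + 3.8² + 22.3² + 2·[3·6.4·3.8·0.51 + 3·6.4·22.3·0.27 + 3.8·22.3·0.15] = 880.37 + 331.048 = 1211.42.
Under uncorrelated errors the observed covariances equal the true-score covariances, so only the own-variance terms attenuate.
True-score variance = [3²·6.4²·0.93 + 3.8²·0.67 + 22.3²·0.71] + 331.048 = 705.586 + 331.048 = 1036.63.
Reliability = 1036.63 / 1211.42 = 0.856.

0.856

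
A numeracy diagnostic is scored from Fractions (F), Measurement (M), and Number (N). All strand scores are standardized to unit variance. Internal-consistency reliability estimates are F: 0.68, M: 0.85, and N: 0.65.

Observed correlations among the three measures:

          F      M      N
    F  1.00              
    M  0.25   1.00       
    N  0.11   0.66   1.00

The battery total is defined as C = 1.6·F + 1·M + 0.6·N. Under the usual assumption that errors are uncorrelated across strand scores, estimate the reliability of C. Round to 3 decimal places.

0.809

Var(C) = 1.6² + 1 + 0.6² + 2·[1.6·0.25 + 0.96·0.11 + 0.6·0.66] = 3.92 + 1.8032 = 5.7232.
Under uncorrelated errors the observed covariances equal the true-score covariances, so only the own-variance terms attenuate.
True-score variance = [1.6²·0.68 + 0.85 + 0.6²·0.65] + 1.8032 = 2.8248 + 1.8032 = 4.628.
Reliability = 4.628 / 5.7232 = 0.809.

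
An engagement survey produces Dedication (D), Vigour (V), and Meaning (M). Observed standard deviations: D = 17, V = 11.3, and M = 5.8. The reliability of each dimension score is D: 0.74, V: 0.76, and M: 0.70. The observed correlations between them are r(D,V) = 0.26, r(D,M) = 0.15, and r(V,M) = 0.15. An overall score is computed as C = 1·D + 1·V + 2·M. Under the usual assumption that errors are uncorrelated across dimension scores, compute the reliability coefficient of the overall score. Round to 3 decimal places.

0.805

Var(C) = 17² + 11.3² + 2²·5.8² + 2·[17·11.3·0.26 + 2·17·5.8·0.15 + 2·11.3·5.8·0.15] = 551.25 + 198.376 = 749.626.
Because errors are independent across components, Cov(Tᵢ,Tⱼ) = Cov(Xᵢ,Xⱼ); the off-diagonal part of the true-score variance is the same as above.
True-score variance = [17²·0.74 + 11.3²·0.76 + 2²·5.8²·0.70] + 198.376 = 405.096 + 198.376 = 603.472.
Reliability = 603.472 / 749.626 = 0.805.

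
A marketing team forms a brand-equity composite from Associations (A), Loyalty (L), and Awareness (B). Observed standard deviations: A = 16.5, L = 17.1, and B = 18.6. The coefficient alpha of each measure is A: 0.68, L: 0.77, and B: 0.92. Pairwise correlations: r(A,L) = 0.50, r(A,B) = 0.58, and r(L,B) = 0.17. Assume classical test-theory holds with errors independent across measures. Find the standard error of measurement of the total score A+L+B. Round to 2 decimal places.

13.49

Var(total) = 910.62 + 746.294 = 1656.91.
True-score variance = 728.569 + 746.294 = 1474.86, so reliability = 0.8901.
Error variance = 1656.91 − 1474.86 = 182.051; SEM = √182.051 = 13.49.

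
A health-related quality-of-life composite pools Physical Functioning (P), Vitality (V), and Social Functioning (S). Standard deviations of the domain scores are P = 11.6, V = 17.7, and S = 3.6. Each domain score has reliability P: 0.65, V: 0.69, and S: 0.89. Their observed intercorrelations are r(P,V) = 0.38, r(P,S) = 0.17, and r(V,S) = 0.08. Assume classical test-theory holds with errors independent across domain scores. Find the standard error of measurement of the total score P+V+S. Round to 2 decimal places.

Var(total) = 460.81 + 180.437 = 641.247.
True-score variance = 315.168 + 180.437 = 495.605, so reliability = 0.7729.
Error variance = 641.247 − 495.605 = 145.641; SEM = √145.641 = 12.07.

12.07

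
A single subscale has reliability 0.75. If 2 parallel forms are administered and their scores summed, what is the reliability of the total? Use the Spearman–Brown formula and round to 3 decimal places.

ρ_k = kρ / (1 + (k−1)ρ) = 2·0.75 / (1 + 1·0.75) = 1.500 / 1.750 = 0.857.

0.857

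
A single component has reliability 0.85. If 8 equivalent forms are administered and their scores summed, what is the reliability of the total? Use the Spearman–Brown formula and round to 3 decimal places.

ρ_k = kρ / (1 + (k−1)ρ) = 8·0.85 / (1 + 7·0.85) = 6.800 / 6.950 = 0.978.

0.978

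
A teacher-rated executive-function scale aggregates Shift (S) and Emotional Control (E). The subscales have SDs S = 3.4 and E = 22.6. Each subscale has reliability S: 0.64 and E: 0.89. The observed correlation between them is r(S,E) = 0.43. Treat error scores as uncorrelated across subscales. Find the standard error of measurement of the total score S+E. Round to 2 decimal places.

7.77

Var(total) = 522.32 + 66.0824 = 588.402.
True-score variance = 461.975 + 66.0824 = 528.057, so reliability = 0.8974.
Error variance = 588.402 − 528.057 = 60.3452; SEM = √60.3452 = 7.77.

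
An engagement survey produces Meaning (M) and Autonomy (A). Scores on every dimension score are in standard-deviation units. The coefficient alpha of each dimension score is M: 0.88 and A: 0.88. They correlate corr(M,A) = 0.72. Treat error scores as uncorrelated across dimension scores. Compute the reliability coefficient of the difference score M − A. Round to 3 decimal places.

Var(M−A) = 1 + 1 − 2·0.72 = 2 − 1.44 = 0.56.
Under uncorrelated errors the observed covariances equal the true-score covariances, so only the own-variance terms attenuate.
True-score variance = [0.88 + 0.88] − 1.44 = 1.76 − 1.44 = 0.32.
Reliability = 0.32 / 0.56 = 0.571.

0.571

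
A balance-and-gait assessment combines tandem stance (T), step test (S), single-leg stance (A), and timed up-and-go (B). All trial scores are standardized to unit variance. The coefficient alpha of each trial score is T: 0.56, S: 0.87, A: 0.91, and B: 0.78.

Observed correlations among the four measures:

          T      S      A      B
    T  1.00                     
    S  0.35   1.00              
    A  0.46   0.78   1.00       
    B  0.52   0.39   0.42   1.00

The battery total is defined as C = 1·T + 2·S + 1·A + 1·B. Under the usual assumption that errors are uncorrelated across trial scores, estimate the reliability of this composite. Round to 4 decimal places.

0.9200

Var(C) = 1 + 2² + 1 + 1 + 2·[2·0.35 + 0.46 + 0.52 + 2·0.78 + 2·0.39 + 0.42] = 7 + 8.88 = 15.88.
With uncorrelated errors the cross-covariances are all true-score covariance, so they carry over unchanged; only the diagonal terms shrink to ρᵢσᵢ².
True-score variance = [0.56 + 2²·0.87 + 0.91 + 0.78] + 8.88 = 5.73 + 8.88 = 14.61.
Reliability = 14.61 / 15.88 = 0.9200.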